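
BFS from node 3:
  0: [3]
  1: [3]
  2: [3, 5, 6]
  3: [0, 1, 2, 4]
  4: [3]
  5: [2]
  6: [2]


Visit 3, enqueue [0, 1, 2, 4]
Visit 0, enqueue []
Visit 1, enqueue []
Visit 2, enqueue [5, 6]
Visit 4, enqueue []
Visit 5, enqueue []
Visit 6, enqueue []

BFS order: [3, 0, 1, 2, 4, 5, 6]


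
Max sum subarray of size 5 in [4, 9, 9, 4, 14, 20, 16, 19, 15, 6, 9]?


[0:5]: 40
[1:6]: 56
[2:7]: 63
[3:8]: 73
[4:9]: 84
[5:10]: 76
[6:11]: 65

Max: 84 at [4:9]


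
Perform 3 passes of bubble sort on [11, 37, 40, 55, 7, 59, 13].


Initial: [11, 37, 40, 55, 7, 59, 13]
Pass 1: [11, 37, 40, 7, 55, 13, 59] (2 swaps)
Pass 2: [11, 37, 7, 40, 13, 55, 59] (2 swaps)
Pass 3: [11, 7, 37, 13, 40, 55, 59] (2 swaps)

After 3 passes: [11, 7, 37, 13, 40, 55, 59]


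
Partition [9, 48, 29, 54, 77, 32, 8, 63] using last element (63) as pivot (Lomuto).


Pivot: 63
  9 <= 63: advance i (no swap)
  48 <= 63: advance i (no swap)
  29 <= 63: advance i (no swap)
  54 <= 63: advance i (no swap)
  32 <= 63: swap -> [9, 48, 29, 54, 32, 77, 8, 63]
  8 <= 63: swap -> [9, 48, 29, 54, 32, 8, 77, 63]
Place pivot at 6: [9, 48, 29, 54, 32, 8, 63, 77]

Partitioned: [9, 48, 29, 54, 32, 8, 63, 77]


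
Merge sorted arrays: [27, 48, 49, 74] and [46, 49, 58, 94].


Take 27 from A
Take 46 from B
Take 48 from A
Take 49 from A
Take 49 from B
Take 58 from B
Take 74 from A

Merged: [27, 46, 48, 49, 49, 58, 74, 94]


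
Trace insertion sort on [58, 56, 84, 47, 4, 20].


Initial: [58, 56, 84, 47, 4, 20]
Insert 56: [56, 58, 84, 47, 4, 20]
Insert 84: [56, 58, 84, 47, 4, 20]
Insert 47: [47, 56, 58, 84, 4, 20]
Insert 4: [4, 47, 56, 58, 84, 20]
Insert 20: [4, 20, 47, 56, 58, 84]

Sorted: [4, 20, 47, 56, 58, 84]


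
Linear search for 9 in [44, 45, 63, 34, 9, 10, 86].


i=0: 44!=9
i=1: 45!=9
i=2: 63!=9
i=3: 34!=9
i=4: 9==9 found!

Found at 4, 5 comps


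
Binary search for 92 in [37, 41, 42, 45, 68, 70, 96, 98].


Step 1: lo=0, hi=7, mid=3, val=45
Step 2: lo=4, hi=7, mid=5, val=70
Step 3: lo=6, hi=7, mid=6, val=96

Not found


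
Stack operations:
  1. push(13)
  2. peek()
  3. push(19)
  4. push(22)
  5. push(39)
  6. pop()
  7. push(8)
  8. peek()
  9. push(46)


push(13) -> [13]
peek()->13
push(19) -> [13, 19]
push(22) -> [13, 19, 22]
push(39) -> [13, 19, 22, 39]
pop()->39, [13, 19, 22]
push(8) -> [13, 19, 22, 8]
peek()->8
push(46) -> [13, 19, 22, 8, 46]

Final stack: [13, 19, 22, 8, 46]


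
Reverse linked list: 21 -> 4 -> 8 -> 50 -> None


Step 1: curr=21, set curr.next=prev(None) | reversed so far: 21
Step 2: curr=4, set curr.next=prev(21) | reversed so far: 4 -> 21
Step 3: curr=8, set curr.next=prev(4) | reversed so far: 8 -> 4 -> 21
Step 4: curr=50, set curr.next=prev(8) | reversed so far: 50 -> 8 -> 4 -> 21

50 -> 8 -> 4 -> 21 -> None


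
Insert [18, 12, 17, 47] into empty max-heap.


Insert 18: [18]
Insert 12: [18, 12]
Insert 17: [18, 12, 17]
Insert 47: [47, 18, 17, 12]

Final heap: [47, 18, 17, 12]


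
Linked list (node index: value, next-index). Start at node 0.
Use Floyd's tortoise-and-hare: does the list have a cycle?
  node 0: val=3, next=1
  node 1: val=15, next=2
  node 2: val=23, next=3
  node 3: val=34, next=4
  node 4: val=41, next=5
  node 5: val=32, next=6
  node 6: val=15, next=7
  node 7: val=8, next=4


Floyd's tortoise (slow, +1) and hare (fast, +2):
  init: slow=0, fast=0
  step 1: slow=1, fast=2
  step 2: slow=2, fast=4
  step 3: slow=3, fast=6
  step 4: slow=4, fast=4
  slow == fast at node 4: cycle detected

Cycle: yes


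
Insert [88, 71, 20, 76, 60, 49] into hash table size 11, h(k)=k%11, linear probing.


Insert 88: h=0 -> slot 0
Insert 71: h=5 -> slot 5
Insert 20: h=9 -> slot 9
Insert 76: h=10 -> slot 10
Insert 60: h=5, 1 probes -> slot 6
Insert 49: h=5, 2 probes -> slot 7

Table: [88, None, None, None, None, 71, 60, 49, None, 20, 76]


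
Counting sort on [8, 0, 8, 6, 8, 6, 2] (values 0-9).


Input: [8, 0, 8, 6, 8, 6, 2]
Counts: [1, 0, 1, 0, 0, 0, 2, 0, 3, 0]

Sorted: [0, 2, 6, 6, 8, 8, 8]


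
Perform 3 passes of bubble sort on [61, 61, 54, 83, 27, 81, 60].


Initial: [61, 61, 54, 83, 27, 81, 60]
Pass 1: [61, 54, 61, 27, 81, 60, 83] (4 swaps)
Pass 2: [54, 61, 27, 61, 60, 81, 83] (3 swaps)
Pass 3: [54, 27, 61, 60, 61, 81, 83] (2 swaps)

After 3 passes: [54, 27, 61, 60, 61, 81, 83]


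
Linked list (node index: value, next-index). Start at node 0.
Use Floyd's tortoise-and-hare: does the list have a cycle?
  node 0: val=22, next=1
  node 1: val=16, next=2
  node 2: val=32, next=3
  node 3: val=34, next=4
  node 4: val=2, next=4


Floyd's tortoise (slow, +1) and hare (fast, +2):
  init: slow=0, fast=0
  step 1: slow=1, fast=2
  step 2: slow=2, fast=4
  step 3: slow=3, fast=4
  step 4: slow=4, fast=4
  slow == fast at node 4: cycle detected

Cycle: yes


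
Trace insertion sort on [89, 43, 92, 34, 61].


Initial: [89, 43, 92, 34, 61]
Insert 43: [43, 89, 92, 34, 61]
Insert 92: [43, 89, 92, 34, 61]
Insert 34: [34, 43, 89, 92, 61]
Insert 61: [34, 43, 61, 89, 92]

Sorted: [34, 43, 61, 89, 92]


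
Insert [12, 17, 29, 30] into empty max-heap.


Insert 12: [12]
Insert 17: [17, 12]
Insert 29: [29, 12, 17]
Insert 30: [30, 29, 17, 12]

Final heap: [30, 29, 17, 12]


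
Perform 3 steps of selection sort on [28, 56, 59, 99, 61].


Initial: [28, 56, 59, 99, 61]
Step 1: min=28 at 0
  Swap: [28, 56, 59, 99, 61]
Step 2: min=56 at 1
  Swap: [28, 56, 59, 99, 61]
Step 3: min=59 at 2
  Swap: [28, 56, 59, 99, 61]

After 3 steps: [28, 56, 59, 99, 61]


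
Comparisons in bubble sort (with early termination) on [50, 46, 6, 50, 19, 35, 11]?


Algorithm: bubble sort (with early termination)
Input: [50, 46, 6, 50, 19, 35, 11]
Sorted: [6, 11, 19, 35, 46, 50, 50]

21


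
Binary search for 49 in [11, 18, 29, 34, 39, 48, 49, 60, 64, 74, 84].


Step 1: lo=0, hi=10, mid=5, val=48
Step 2: lo=6, hi=10, mid=8, val=64
Step 3: lo=6, hi=7, mid=6, val=49

Found at index 6


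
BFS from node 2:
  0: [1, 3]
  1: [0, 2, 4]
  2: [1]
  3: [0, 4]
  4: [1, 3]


Visit 2, enqueue [1]
Visit 1, enqueue [0, 4]
Visit 0, enqueue [3]
Visit 4, enqueue []
Visit 3, enqueue []

BFS order: [2, 1, 0, 4, 3]


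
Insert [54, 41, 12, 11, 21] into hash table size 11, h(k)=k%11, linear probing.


Insert 54: h=10 -> slot 10
Insert 41: h=8 -> slot 8
Insert 12: h=1 -> slot 1
Insert 11: h=0 -> slot 0
Insert 21: h=10, 3 probes -> slot 2

Table: [11, 12, 21, None, None, None, None, None, 41, None, 54]


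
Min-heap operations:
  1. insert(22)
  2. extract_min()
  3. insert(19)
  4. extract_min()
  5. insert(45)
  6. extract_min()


insert(22) -> [22]
extract_min()->22, []
insert(19) -> [19]
extract_min()->19, []
insert(45) -> [45]
extract_min()->45, []

Final heap: []


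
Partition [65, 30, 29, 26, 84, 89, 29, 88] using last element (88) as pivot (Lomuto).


Pivot: 88
  65 <= 88: advance i (no swap)
  30 <= 88: advance i (no swap)
  29 <= 88: advance i (no swap)
  26 <= 88: advance i (no swap)
  84 <= 88: advance i (no swap)
  29 <= 88: swap -> [65, 30, 29, 26, 84, 29, 89, 88]
Place pivot at 6: [65, 30, 29, 26, 84, 29, 88, 89]

Partitioned: [65, 30, 29, 26, 84, 29, 88, 89]


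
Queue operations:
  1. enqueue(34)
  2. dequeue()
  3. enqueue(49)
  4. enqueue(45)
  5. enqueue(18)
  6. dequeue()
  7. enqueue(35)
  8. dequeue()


enqueue(34) -> [34]
dequeue()->34, []
enqueue(49) -> [49]
enqueue(45) -> [49, 45]
enqueue(18) -> [49, 45, 18]
dequeue()->49, [45, 18]
enqueue(35) -> [45, 18, 35]
dequeue()->45, [18, 35]

Final queue: [18, 35]


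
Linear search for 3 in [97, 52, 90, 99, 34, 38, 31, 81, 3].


i=0: 97!=3
i=1: 52!=3
i=2: 90!=3
i=3: 99!=3
i=4: 34!=3
i=5: 38!=3
i=6: 31!=3
i=7: 81!=3
i=8: 3==3 found!

Found at 8, 9 comps


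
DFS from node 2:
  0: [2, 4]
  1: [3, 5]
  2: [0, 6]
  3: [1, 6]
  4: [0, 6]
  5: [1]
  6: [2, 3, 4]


Visit 2, push [6, 0]
Visit 0, push [4]
Visit 4, push [6]
Visit 6, push [3]
Visit 3, push [1]
Visit 1, push [5]
Visit 5, push []

DFS order: [2, 0, 4, 6, 3, 1, 5]


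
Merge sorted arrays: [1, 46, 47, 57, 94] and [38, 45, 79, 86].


Take 1 from A
Take 38 from B
Take 45 from B
Take 46 from A
Take 47 from A
Take 57 from A
Take 79 from B
Take 86 from B

Merged: [1, 38, 45, 46, 47, 57, 79, 86, 94]


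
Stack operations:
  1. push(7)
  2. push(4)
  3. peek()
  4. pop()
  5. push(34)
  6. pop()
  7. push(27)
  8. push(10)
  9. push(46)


push(7) -> [7]
push(4) -> [7, 4]
peek()->4
pop()->4, [7]
push(34) -> [7, 34]
pop()->34, [7]
push(27) -> [7, 27]
push(10) -> [7, 27, 10]
push(46) -> [7, 27, 10, 46]

Final stack: [7, 27, 10, 46]


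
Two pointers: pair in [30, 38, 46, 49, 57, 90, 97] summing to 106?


lo=0(30)+hi=6(97)=127
lo=0(30)+hi=5(90)=120
lo=0(30)+hi=4(57)=87
lo=1(38)+hi=4(57)=95
lo=2(46)+hi=4(57)=103
lo=3(49)+hi=4(57)=106

Yes: 49+57=106


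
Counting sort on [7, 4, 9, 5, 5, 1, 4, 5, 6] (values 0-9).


Input: [7, 4, 9, 5, 5, 1, 4, 5, 6]
Counts: [0, 1, 0, 0, 2, 3, 1, 1, 0, 1]

Sorted: [1, 4, 4, 5, 5, 5, 6, 7, 9]


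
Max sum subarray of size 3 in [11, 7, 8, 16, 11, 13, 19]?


[0:3]: 26
[1:4]: 31
[2:5]: 35
[3:6]: 40
[4:7]: 43

Max: 43 at [4:7]


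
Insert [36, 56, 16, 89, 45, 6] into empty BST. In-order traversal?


Insert 36: root
Insert 56: R from 36
Insert 16: L from 36
Insert 89: R from 36 -> R from 56
Insert 45: R from 36 -> L from 56
Insert 6: L from 36 -> L from 16

In-order: [6, 16, 36, 45, 56, 89]


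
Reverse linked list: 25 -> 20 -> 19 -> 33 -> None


Step 1: curr=25, set curr.next=prev(None) | reversed so far: 25
Step 2: curr=20, set curr.next=prev(25) | reversed so far: 20 -> 25
Step 3: curr=19, set curr.next=prev(20) | reversed so far: 19 -> 20 -> 25
Step 4: curr=33, set curr.next=prev(19) | reversed so far: 33 -> 19 -> 20 -> 25

33 -> 19 -> 20 -> 25 -> None


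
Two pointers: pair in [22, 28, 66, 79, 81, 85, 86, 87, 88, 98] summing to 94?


lo=0(22)+hi=9(98)=120
lo=0(22)+hi=8(88)=110
lo=0(22)+hi=7(87)=109
lo=0(22)+hi=6(86)=108
lo=0(22)+hi=5(85)=107
lo=0(22)+hi=4(81)=103
lo=0(22)+hi=3(79)=101
lo=0(22)+hi=2(66)=88
lo=1(28)+hi=2(66)=94

Yes: 28+66=94


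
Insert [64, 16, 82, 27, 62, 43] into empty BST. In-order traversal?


Insert 64: root
Insert 16: L from 64
Insert 82: R from 64
Insert 27: L from 64 -> R from 16
Insert 62: L from 64 -> R from 16 -> R from 27
Insert 43: L from 64 -> R from 16 -> R from 27 -> L from 62

In-order: [16, 27, 43, 62, 64, 82]


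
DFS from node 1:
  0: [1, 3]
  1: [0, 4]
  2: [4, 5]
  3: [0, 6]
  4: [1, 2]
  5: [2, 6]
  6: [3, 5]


Visit 1, push [4, 0]
Visit 0, push [3]
Visit 3, push [6]
Visit 6, push [5]
Visit 5, push [2]
Visit 2, push [4]
Visit 4, push []

DFS order: [1, 0, 3, 6, 5, 2, 4]


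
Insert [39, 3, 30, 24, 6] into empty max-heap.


Insert 39: [39]
Insert 3: [39, 3]
Insert 30: [39, 3, 30]
Insert 24: [39, 24, 30, 3]
Insert 6: [39, 24, 30, 3, 6]

Final heap: [39, 24, 30, 3, 6]


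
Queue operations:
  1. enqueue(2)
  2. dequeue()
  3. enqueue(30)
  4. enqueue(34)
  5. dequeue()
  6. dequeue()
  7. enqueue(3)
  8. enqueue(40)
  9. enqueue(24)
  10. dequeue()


enqueue(2) -> [2]
dequeue()->2, []
enqueue(30) -> [30]
enqueue(34) -> [30, 34]
dequeue()->30, [34]
dequeue()->34, []
enqueue(3) -> [3]
enqueue(40) -> [3, 40]
enqueue(24) -> [3, 40, 24]
dequeue()->3, [40, 24]

Final queue: [40, 24]


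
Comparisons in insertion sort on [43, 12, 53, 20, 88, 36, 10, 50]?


Algorithm: insertion sort
Input: [43, 12, 53, 20, 88, 36, 10, 50]
Sorted: [10, 12, 20, 36, 43, 50, 53, 88]

19


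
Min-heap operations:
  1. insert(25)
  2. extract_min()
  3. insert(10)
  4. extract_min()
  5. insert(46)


insert(25) -> [25]
extract_min()->25, []
insert(10) -> [10]
extract_min()->10, []
insert(46) -> [46]

Final heap: [46]


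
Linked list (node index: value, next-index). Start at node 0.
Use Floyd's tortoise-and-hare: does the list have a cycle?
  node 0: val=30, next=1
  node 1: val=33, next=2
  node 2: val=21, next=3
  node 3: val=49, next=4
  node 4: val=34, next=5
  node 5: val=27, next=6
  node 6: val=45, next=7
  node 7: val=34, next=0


Floyd's tortoise (slow, +1) and hare (fast, +2):
  init: slow=0, fast=0
  step 1: slow=1, fast=2
  step 2: slow=2, fast=4
  step 3: slow=3, fast=6
  step 4: slow=4, fast=0
  step 5: slow=5, fast=2
  step 6: slow=6, fast=4
  step 7: slow=7, fast=6
  step 8: slow=0, fast=0
  slow == fast at node 0: cycle detected

Cycle: yes


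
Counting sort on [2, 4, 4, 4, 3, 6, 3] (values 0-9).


Input: [2, 4, 4, 4, 3, 6, 3]
Counts: [0, 0, 1, 2, 3, 0, 1, 0, 0, 0]

Sorted: [2, 3, 3, 4, 4, 4, 6]


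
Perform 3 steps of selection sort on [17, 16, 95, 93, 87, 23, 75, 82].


Initial: [17, 16, 95, 93, 87, 23, 75, 82]
Step 1: min=16 at 1
  Swap: [16, 17, 95, 93, 87, 23, 75, 82]
Step 2: min=17 at 1
  Swap: [16, 17, 95, 93, 87, 23, 75, 82]
Step 3: min=23 at 5
  Swap: [16, 17, 23, 93, 87, 95, 75, 82]

After 3 steps: [16, 17, 23, 93, 87, 95, 75, 82]


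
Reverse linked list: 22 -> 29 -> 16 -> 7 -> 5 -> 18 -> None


Step 1: curr=22, set curr.next=prev(None) | reversed so far: 22
Step 2: curr=29, set curr.next=prev(22) | reversed so far: 29 -> 22
Step 3: curr=16, set curr.next=prev(29) | reversed so far: 16 -> 29 -> 22
Step 4: curr=7, set curr.next=prev(16) | reversed so far: 7 -> 16 -> 29 -> 22
Step 5: curr=5, set curr.next=prev(7) | reversed so far: 5 -> 7 -> 16 -> 29 -> 22
Step 6: curr=18, set curr.next=prev(5) | reversed so far: 18 -> 5 -> 7 -> 16 -> 29 -> 22

18 -> 5 -> 7 -> 16 -> 29 -> 22 -> None


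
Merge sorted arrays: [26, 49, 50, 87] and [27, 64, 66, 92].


Take 26 from A
Take 27 from B
Take 49 from A
Take 50 from A
Take 64 from B
Take 66 from B
Take 87 from A

Merged: [26, 27, 49, 50, 64, 66, 87, 92]


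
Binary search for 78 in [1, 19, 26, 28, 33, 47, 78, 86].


Step 1: lo=0, hi=7, mid=3, val=28
Step 2: lo=4, hi=7, mid=5, val=47
Step 3: lo=6, hi=7, mid=6, val=78

Found at index 6


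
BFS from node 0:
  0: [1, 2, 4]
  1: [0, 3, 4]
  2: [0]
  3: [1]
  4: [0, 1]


Visit 0, enqueue [1, 2, 4]
Visit 1, enqueue [3]
Visit 2, enqueue []
Visit 4, enqueue []
Visit 3, enqueue []

BFS order: [0, 1, 2, 4, 3]


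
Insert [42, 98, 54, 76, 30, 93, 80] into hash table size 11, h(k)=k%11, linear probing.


Insert 42: h=9 -> slot 9
Insert 98: h=10 -> slot 10
Insert 54: h=10, 1 probes -> slot 0
Insert 76: h=10, 2 probes -> slot 1
Insert 30: h=8 -> slot 8
Insert 93: h=5 -> slot 5
Insert 80: h=3 -> slot 3

Table: [54, 76, None, 80, None, 93, None, None, 30, 42, 98]


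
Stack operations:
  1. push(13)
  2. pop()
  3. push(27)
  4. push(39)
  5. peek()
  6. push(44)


push(13) -> [13]
pop()->13, []
push(27) -> [27]
push(39) -> [27, 39]
peek()->39
push(44) -> [27, 39, 44]

Final stack: [27, 39, 44]


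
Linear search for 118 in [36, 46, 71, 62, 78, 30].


i=0: 36!=118
i=1: 46!=118
i=2: 71!=118
i=3: 62!=118
i=4: 78!=118
i=5: 30!=118

Not found, 6 comps


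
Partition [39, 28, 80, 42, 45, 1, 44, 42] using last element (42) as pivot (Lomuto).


Pivot: 42
  39 <= 42: advance i (no swap)
  28 <= 42: advance i (no swap)
  42 <= 42: swap -> [39, 28, 42, 80, 45, 1, 44, 42]
  1 <= 42: swap -> [39, 28, 42, 1, 45, 80, 44, 42]
Place pivot at 4: [39, 28, 42, 1, 42, 80, 44, 45]

Partitioned: [39, 28, 42, 1, 42, 80, 44, 45]


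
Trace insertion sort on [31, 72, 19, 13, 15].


Initial: [31, 72, 19, 13, 15]
Insert 72: [31, 72, 19, 13, 15]
Insert 19: [19, 31, 72, 13, 15]
Insert 13: [13, 19, 31, 72, 15]
Insert 15: [13, 15, 19, 31, 72]

Sorted: [13, 15, 19, 31, 72]


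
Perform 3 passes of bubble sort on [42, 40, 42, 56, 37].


Initial: [42, 40, 42, 56, 37]
Pass 1: [40, 42, 42, 37, 56] (2 swaps)
Pass 2: [40, 42, 37, 42, 56] (1 swaps)
Pass 3: [40, 37, 42, 42, 56] (1 swaps)

After 3 passes: [40, 37, 42, 42, 56]


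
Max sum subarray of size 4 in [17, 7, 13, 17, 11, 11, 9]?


[0:4]: 54
[1:5]: 48
[2:6]: 52
[3:7]: 48

Max: 54 at [0:4]


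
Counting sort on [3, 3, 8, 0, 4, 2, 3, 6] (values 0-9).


Input: [3, 3, 8, 0, 4, 2, 3, 6]
Counts: [1, 0, 1, 3, 1, 0, 1, 0, 1, 0]

Sorted: [0, 2, 3, 3, 3, 4, 6, 8]


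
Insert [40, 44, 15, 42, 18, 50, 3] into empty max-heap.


Insert 40: [40]
Insert 44: [44, 40]
Insert 15: [44, 40, 15]
Insert 42: [44, 42, 15, 40]
Insert 18: [44, 42, 15, 40, 18]
Insert 50: [50, 42, 44, 40, 18, 15]
Insert 3: [50, 42, 44, 40, 18, 15, 3]

Final heap: [50, 42, 44, 40, 18, 15, 3]


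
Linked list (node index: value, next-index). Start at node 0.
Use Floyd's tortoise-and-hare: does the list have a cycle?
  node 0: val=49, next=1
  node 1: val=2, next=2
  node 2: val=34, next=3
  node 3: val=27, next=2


Floyd's tortoise (slow, +1) and hare (fast, +2):
  init: slow=0, fast=0
  step 1: slow=1, fast=2
  step 2: slow=2, fast=2
  slow == fast at node 2: cycle detected

Cycle: yes


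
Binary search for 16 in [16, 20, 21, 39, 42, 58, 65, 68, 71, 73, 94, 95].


Step 1: lo=0, hi=11, mid=5, val=58
Step 2: lo=0, hi=4, mid=2, val=21
Step 3: lo=0, hi=1, mid=0, val=16

Found at index 0


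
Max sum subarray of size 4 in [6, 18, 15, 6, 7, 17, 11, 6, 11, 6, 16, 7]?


[0:4]: 45
[1:5]: 46
[2:6]: 45
[3:7]: 41
[4:8]: 41
[5:9]: 45
[6:10]: 34
[7:11]: 39
[8:12]: 40

Max: 46 at [1:5]


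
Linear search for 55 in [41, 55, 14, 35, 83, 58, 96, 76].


i=0: 41!=55
i=1: 55==55 found!

Found at 1, 2 comps


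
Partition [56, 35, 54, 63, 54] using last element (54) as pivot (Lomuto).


Pivot: 54
  35 <= 54: swap -> [35, 56, 54, 63, 54]
  54 <= 54: swap -> [35, 54, 56, 63, 54]
Place pivot at 2: [35, 54, 54, 63, 56]

Partitioned: [35, 54, 54, 63, 56]


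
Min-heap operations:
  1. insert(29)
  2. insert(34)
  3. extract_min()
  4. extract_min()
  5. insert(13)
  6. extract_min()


insert(29) -> [29]
insert(34) -> [29, 34]
extract_min()->29, [34]
extract_min()->34, []
insert(13) -> [13]
extract_min()->13, []

Final heap: []


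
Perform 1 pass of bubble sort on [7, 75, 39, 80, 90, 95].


Initial: [7, 75, 39, 80, 90, 95]
Pass 1: [7, 39, 75, 80, 90, 95] (1 swaps)

After 1 pass: [7, 39, 75, 80, 90, 95]


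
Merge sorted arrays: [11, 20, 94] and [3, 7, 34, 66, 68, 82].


Take 3 from B
Take 7 from B
Take 11 from A
Take 20 from A
Take 34 from B
Take 66 from B
Take 68 from B
Take 82 from B

Merged: [3, 7, 11, 20, 34, 66, 68, 82, 94]


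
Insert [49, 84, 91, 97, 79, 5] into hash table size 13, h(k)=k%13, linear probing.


Insert 49: h=10 -> slot 10
Insert 84: h=6 -> slot 6
Insert 91: h=0 -> slot 0
Insert 97: h=6, 1 probes -> slot 7
Insert 79: h=1 -> slot 1
Insert 5: h=5 -> slot 5

Table: [91, 79, None, None, None, 5, 84, 97, None, None, 49, None, None]


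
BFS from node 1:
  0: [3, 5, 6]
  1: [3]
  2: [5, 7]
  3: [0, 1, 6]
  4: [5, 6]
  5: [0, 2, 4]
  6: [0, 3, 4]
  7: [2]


Visit 1, enqueue [3]
Visit 3, enqueue [0, 6]
Visit 0, enqueue [5]
Visit 6, enqueue [4]
Visit 5, enqueue [2]
Visit 4, enqueue []
Visit 2, enqueue [7]
Visit 7, enqueue []

BFS order: [1, 3, 0, 6, 5, 4, 2, 7]


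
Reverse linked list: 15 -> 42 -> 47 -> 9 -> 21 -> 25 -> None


Step 1: curr=15, set curr.next=prev(None) | reversed so far: 15
Step 2: curr=42, set curr.next=prev(15) | reversed so far: 42 -> 15
Step 3: curr=47, set curr.next=prev(42) | reversed so far: 47 -> 42 -> 15
Step 4: curr=9, set curr.next=prev(47) | reversed so far: 9 -> 47 -> 42 -> 15
Step 5: curr=21, set curr.next=prev(9) | reversed so far: 21 -> 9 -> 47 -> 42 -> 15
Step 6: curr=25, set curr.next=prev(21) | reversed so far: 25 -> 21 -> 9 -> 47 -> 42 -> 15

25 -> 21 -> 9 -> 47 -> 42 -> 15 -> None


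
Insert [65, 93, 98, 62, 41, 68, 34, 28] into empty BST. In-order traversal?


Insert 65: root
Insert 93: R from 65
Insert 98: R from 65 -> R from 93
Insert 62: L from 65
Insert 41: L from 65 -> L from 62
Insert 68: R from 65 -> L from 93
Insert 34: L from 65 -> L from 62 -> L from 41
Insert 28: L from 65 -> L from 62 -> L from 41 -> L from 34

In-order: [28, 34, 41, 62, 65, 68, 93, 98]


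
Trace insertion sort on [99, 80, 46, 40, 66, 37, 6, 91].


Initial: [99, 80, 46, 40, 66, 37, 6, 91]
Insert 80: [80, 99, 46, 40, 66, 37, 6, 91]
Insert 46: [46, 80, 99, 40, 66, 37, 6, 91]
Insert 40: [40, 46, 80, 99, 66, 37, 6, 91]
Insert 66: [40, 46, 66, 80, 99, 37, 6, 91]
Insert 37: [37, 40, 46, 66, 80, 99, 6, 91]
Insert 6: [6, 37, 40, 46, 66, 80, 99, 91]
Insert 91: [6, 37, 40, 46, 66, 80, 91, 99]

Sorted: [6, 37, 40, 46, 66, 80, 91, 99]


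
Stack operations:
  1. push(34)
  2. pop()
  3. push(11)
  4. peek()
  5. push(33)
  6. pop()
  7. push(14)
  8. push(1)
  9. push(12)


push(34) -> [34]
pop()->34, []
push(11) -> [11]
peek()->11
push(33) -> [11, 33]
pop()->33, [11]
push(14) -> [11, 14]
push(1) -> [11, 14, 1]
push(12) -> [11, 14, 1, 12]

Final stack: [11, 14, 1, 12]


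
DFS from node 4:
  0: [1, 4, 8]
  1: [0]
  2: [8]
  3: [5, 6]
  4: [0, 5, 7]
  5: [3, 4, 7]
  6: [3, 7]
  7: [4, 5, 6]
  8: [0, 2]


Visit 4, push [7, 5, 0]
Visit 0, push [8, 1]
Visit 1, push []
Visit 8, push [2]
Visit 2, push []
Visit 5, push [7, 3]
Visit 3, push [6]
Visit 6, push [7]
Visit 7, push []

DFS order: [4, 0, 1, 8, 2, 5, 3, 6, 7]


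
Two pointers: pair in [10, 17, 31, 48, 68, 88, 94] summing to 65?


lo=0(10)+hi=6(94)=104
lo=0(10)+hi=5(88)=98
lo=0(10)+hi=4(68)=78
lo=0(10)+hi=3(48)=58
lo=1(17)+hi=3(48)=65

Yes: 17+48=65


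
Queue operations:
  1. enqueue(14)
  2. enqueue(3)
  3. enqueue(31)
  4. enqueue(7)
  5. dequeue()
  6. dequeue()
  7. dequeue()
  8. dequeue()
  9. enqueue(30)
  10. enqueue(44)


enqueue(14) -> [14]
enqueue(3) -> [14, 3]
enqueue(31) -> [14, 3, 31]
enqueue(7) -> [14, 3, 31, 7]
dequeue()->14, [3, 31, 7]
dequeue()->3, [31, 7]
dequeue()->31, [7]
dequeue()->7, []
enqueue(30) -> [30]
enqueue(44) -> [30, 44]

Final queue: [30, 44]


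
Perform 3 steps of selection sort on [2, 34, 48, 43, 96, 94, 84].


Initial: [2, 34, 48, 43, 96, 94, 84]
Step 1: min=2 at 0
  Swap: [2, 34, 48, 43, 96, 94, 84]
Step 2: min=34 at 1
  Swap: [2, 34, 48, 43, 96, 94, 84]
Step 3: min=43 at 3
  Swap: [2, 34, 43, 48, 96, 94, 84]

After 3 steps: [2, 34, 43, 48, 96, 94, 84]


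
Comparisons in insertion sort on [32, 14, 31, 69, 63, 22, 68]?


Algorithm: insertion sort
Input: [32, 14, 31, 69, 63, 22, 68]
Sorted: [14, 22, 31, 32, 63, 68, 69]

13


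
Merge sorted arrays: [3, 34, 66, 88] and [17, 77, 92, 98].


Take 3 from A
Take 17 from B
Take 34 from A
Take 66 from A
Take 77 from B
Take 88 from A

Merged: [3, 17, 34, 66, 77, 88, 92, 98]


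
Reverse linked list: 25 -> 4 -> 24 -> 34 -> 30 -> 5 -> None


Step 1: curr=25, set curr.next=prev(None) | reversed so far: 25
Step 2: curr=4, set curr.next=prev(25) | reversed so far: 4 -> 25
Step 3: curr=24, set curr.next=prev(4) | reversed so far: 24 -> 4 -> 25
Step 4: curr=34, set curr.next=prev(24) | reversed so far: 34 -> 24 -> 4 -> 25
Step 5: curr=30, set curr.next=prev(34) | reversed so far: 30 -> 34 -> 24 -> 4 -> 25
Step 6: curr=5, set curr.next=prev(30) | reversed so far: 5 -> 30 -> 34 -> 24 -> 4 -> 25

5 -> 30 -> 34 -> 24 -> 4 -> 25 -> None


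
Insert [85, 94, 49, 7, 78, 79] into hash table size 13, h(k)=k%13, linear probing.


Insert 85: h=7 -> slot 7
Insert 94: h=3 -> slot 3
Insert 49: h=10 -> slot 10
Insert 7: h=7, 1 probes -> slot 8
Insert 78: h=0 -> slot 0
Insert 79: h=1 -> slot 1

Table: [78, 79, None, 94, None, None, None, 85, 7, None, 49, None, None]


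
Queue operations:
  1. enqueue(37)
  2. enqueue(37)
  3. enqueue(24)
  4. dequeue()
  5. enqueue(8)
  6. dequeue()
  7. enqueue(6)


enqueue(37) -> [37]
enqueue(37) -> [37, 37]
enqueue(24) -> [37, 37, 24]
dequeue()->37, [37, 24]
enqueue(8) -> [37, 24, 8]
dequeue()->37, [24, 8]
enqueue(6) -> [24, 8, 6]

Final queue: [24, 8, 6]


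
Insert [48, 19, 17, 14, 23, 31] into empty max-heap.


Insert 48: [48]
Insert 19: [48, 19]
Insert 17: [48, 19, 17]
Insert 14: [48, 19, 17, 14]
Insert 23: [48, 23, 17, 14, 19]
Insert 31: [48, 23, 31, 14, 19, 17]

Final heap: [48, 23, 31, 14, 19, 17]


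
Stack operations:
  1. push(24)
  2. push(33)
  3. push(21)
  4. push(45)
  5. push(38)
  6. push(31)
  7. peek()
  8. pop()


push(24) -> [24]
push(33) -> [24, 33]
push(21) -> [24, 33, 21]
push(45) -> [24, 33, 21, 45]
push(38) -> [24, 33, 21, 45, 38]
push(31) -> [24, 33, 21, 45, 38, 31]
peek()->31
pop()->31, [24, 33, 21, 45, 38]

Final stack: [24, 33, 21, 45, 38]


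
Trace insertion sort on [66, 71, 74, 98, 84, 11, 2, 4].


Initial: [66, 71, 74, 98, 84, 11, 2, 4]
Insert 71: [66, 71, 74, 98, 84, 11, 2, 4]
Insert 74: [66, 71, 74, 98, 84, 11, 2, 4]
Insert 98: [66, 71, 74, 98, 84, 11, 2, 4]
Insert 84: [66, 71, 74, 84, 98, 11, 2, 4]
Insert 11: [11, 66, 71, 74, 84, 98, 2, 4]
Insert 2: [2, 11, 66, 71, 74, 84, 98, 4]
Insert 4: [2, 4, 11, 66, 71, 74, 84, 98]

Sorted: [2, 4, 11, 66, 71, 74, 84, 98]


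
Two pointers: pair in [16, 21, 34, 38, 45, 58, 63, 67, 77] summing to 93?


lo=0(16)+hi=8(77)=93

Yes: 16+77=93


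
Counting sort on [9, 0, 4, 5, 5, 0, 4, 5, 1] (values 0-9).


Input: [9, 0, 4, 5, 5, 0, 4, 5, 1]
Counts: [2, 1, 0, 0, 2, 3, 0, 0, 0, 1]

Sorted: [0, 0, 1, 4, 4, 5, 5, 5, 9]


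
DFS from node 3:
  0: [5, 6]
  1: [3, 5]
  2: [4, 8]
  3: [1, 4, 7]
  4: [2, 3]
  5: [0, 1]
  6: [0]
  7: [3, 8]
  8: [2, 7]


Visit 3, push [7, 4, 1]
Visit 1, push [5]
Visit 5, push [0]
Visit 0, push [6]
Visit 6, push []
Visit 4, push [2]
Visit 2, push [8]
Visit 8, push [7]
Visit 7, push []

DFS order: [3, 1, 5, 0, 6, 4, 2, 8, 7]


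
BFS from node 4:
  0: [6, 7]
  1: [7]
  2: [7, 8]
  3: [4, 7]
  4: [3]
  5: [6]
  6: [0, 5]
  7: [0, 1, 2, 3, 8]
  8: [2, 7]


Visit 4, enqueue [3]
Visit 3, enqueue [7]
Visit 7, enqueue [0, 1, 2, 8]
Visit 0, enqueue [6]
Visit 1, enqueue []
Visit 2, enqueue []
Visit 8, enqueue []
Visit 6, enqueue [5]
Visit 5, enqueue []

BFS order: [4, 3, 7, 0, 1, 2, 8, 6, 5]


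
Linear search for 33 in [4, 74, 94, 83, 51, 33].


i=0: 4!=33
i=1: 74!=33
i=2: 94!=33
i=3: 83!=33
i=4: 51!=33
i=5: 33==33 found!

Found at 5, 6 comps


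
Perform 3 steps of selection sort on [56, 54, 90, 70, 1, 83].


Initial: [56, 54, 90, 70, 1, 83]
Step 1: min=1 at 4
  Swap: [1, 54, 90, 70, 56, 83]
Step 2: min=54 at 1
  Swap: [1, 54, 90, 70, 56, 83]
Step 3: min=56 at 4
  Swap: [1, 54, 56, 70, 90, 83]

After 3 steps: [1, 54, 56, 70, 90, 83]


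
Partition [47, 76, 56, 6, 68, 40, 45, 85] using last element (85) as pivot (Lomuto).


Pivot: 85
  47 <= 85: advance i (no swap)
  76 <= 85: advance i (no swap)
  56 <= 85: advance i (no swap)
  6 <= 85: advance i (no swap)
  68 <= 85: advance i (no swap)
  40 <= 85: advance i (no swap)
  45 <= 85: advance i (no swap)
Place pivot at 7: [47, 76, 56, 6, 68, 40, 45, 85]

Partitioned: [47, 76, 56, 6, 68, 40, 45, 85]


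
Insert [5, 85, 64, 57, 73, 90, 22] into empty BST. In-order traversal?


Insert 5: root
Insert 85: R from 5
Insert 64: R from 5 -> L from 85
Insert 57: R from 5 -> L from 85 -> L from 64
Insert 73: R from 5 -> L from 85 -> R from 64
Insert 90: R from 5 -> R from 85
Insert 22: R from 5 -> L from 85 -> L from 64 -> L from 57

In-order: [5, 22, 57, 64, 73, 85, 90]


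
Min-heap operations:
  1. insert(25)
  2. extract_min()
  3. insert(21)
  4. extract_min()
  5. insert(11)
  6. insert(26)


insert(25) -> [25]
extract_min()->25, []
insert(21) -> [21]
extract_min()->21, []
insert(11) -> [11]
insert(26) -> [11, 26]

Final heap: [11, 26]


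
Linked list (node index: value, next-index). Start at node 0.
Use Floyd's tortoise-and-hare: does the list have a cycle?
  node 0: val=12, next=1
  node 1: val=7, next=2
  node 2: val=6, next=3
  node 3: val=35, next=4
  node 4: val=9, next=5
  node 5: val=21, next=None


Floyd's tortoise (slow, +1) and hare (fast, +2):
  init: slow=0, fast=0
  step 1: slow=1, fast=2
  step 2: slow=2, fast=4
  step 3: fast 4->5->None, no cycle

Cycle: no


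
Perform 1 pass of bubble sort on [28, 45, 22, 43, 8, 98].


Initial: [28, 45, 22, 43, 8, 98]
Pass 1: [28, 22, 43, 8, 45, 98] (3 swaps)

After 1 pass: [28, 22, 43, 8, 45, 98]


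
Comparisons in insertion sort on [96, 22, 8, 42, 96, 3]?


Algorithm: insertion sort
Input: [96, 22, 8, 42, 96, 3]
Sorted: [3, 8, 22, 42, 96, 96]

11


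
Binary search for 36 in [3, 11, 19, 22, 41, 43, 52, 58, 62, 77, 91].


Step 1: lo=0, hi=10, mid=5, val=43
Step 2: lo=0, hi=4, mid=2, val=19
Step 3: lo=3, hi=4, mid=3, val=22
Step 4: lo=4, hi=4, mid=4, val=41

Not found


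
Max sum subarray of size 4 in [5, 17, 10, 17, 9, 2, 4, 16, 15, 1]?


[0:4]: 49
[1:5]: 53
[2:6]: 38
[3:7]: 32
[4:8]: 31
[5:9]: 37
[6:10]: 36

Max: 53 at [1:5]


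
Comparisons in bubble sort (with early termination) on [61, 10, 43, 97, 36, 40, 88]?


Algorithm: bubble sort (with early termination)
Input: [61, 10, 43, 97, 36, 40, 88]
Sorted: [10, 36, 40, 43, 61, 88, 97]

18


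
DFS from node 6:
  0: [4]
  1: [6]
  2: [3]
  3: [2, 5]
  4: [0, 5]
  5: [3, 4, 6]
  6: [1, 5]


Visit 6, push [5, 1]
Visit 1, push []
Visit 5, push [4, 3]
Visit 3, push [2]
Visit 2, push []
Visit 4, push [0]
Visit 0, push []

DFS order: [6, 1, 5, 3, 2, 4, 0]


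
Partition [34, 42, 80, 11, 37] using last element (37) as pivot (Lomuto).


Pivot: 37
  34 <= 37: advance i (no swap)
  11 <= 37: swap -> [34, 11, 80, 42, 37]
Place pivot at 2: [34, 11, 37, 42, 80]

Partitioned: [34, 11, 37, 42, 80]


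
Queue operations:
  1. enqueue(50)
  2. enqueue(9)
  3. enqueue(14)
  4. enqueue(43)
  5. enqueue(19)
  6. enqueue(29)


enqueue(50) -> [50]
enqueue(9) -> [50, 9]
enqueue(14) -> [50, 9, 14]
enqueue(43) -> [50, 9, 14, 43]
enqueue(19) -> [50, 9, 14, 43, 19]
enqueue(29) -> [50, 9, 14, 43, 19, 29]

Final queue: [50, 9, 14, 43, 19, 29]


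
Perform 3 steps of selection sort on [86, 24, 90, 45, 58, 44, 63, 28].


Initial: [86, 24, 90, 45, 58, 44, 63, 28]
Step 1: min=24 at 1
  Swap: [24, 86, 90, 45, 58, 44, 63, 28]
Step 2: min=28 at 7
  Swap: [24, 28, 90, 45, 58, 44, 63, 86]
Step 3: min=44 at 5
  Swap: [24, 28, 44, 45, 58, 90, 63, 86]

After 3 steps: [24, 28, 44, 45, 58, 90, 63, 86]


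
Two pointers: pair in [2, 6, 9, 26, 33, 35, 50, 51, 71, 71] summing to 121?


lo=0(2)+hi=9(71)=73
lo=1(6)+hi=9(71)=77
lo=2(9)+hi=9(71)=80
lo=3(26)+hi=9(71)=97
lo=4(33)+hi=9(71)=104
lo=5(35)+hi=9(71)=106
lo=6(50)+hi=9(71)=121

Yes: 50+71=121


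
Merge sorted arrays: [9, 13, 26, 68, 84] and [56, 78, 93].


Take 9 from A
Take 13 from A
Take 26 from A
Take 56 from B
Take 68 from A
Take 78 from B
Take 84 from A

Merged: [9, 13, 26, 56, 68, 78, 84, 93]


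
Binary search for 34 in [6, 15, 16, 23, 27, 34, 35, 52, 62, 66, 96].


Step 1: lo=0, hi=10, mid=5, val=34

Found at index 5


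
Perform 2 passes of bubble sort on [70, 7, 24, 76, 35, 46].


Initial: [70, 7, 24, 76, 35, 46]
Pass 1: [7, 24, 70, 35, 46, 76] (4 swaps)
Pass 2: [7, 24, 35, 46, 70, 76] (2 swaps)

After 2 passes: [7, 24, 35, 46, 70, 76]


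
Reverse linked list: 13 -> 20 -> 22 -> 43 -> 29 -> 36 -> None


Step 1: curr=13, set curr.next=prev(None) | reversed so far: 13
Step 2: curr=20, set curr.next=prev(13) | reversed so far: 20 -> 13
Step 3: curr=22, set curr.next=prev(20) | reversed so far: 22 -> 20 -> 13
Step 4: curr=43, set curr.next=prev(22) | reversed so far: 43 -> 22 -> 20 -> 13
Step 5: curr=29, set curr.next=prev(43) | reversed so far: 29 -> 43 -> 22 -> 20 -> 13
Step 6: curr=36, set curr.next=prev(29) | reversed so far: 36 -> 29 -> 43 -> 22 -> 20 -> 13

36 -> 29 -> 43 -> 22 -> 20 -> 13 -> None


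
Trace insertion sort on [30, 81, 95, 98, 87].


Initial: [30, 81, 95, 98, 87]
Insert 81: [30, 81, 95, 98, 87]
Insert 95: [30, 81, 95, 98, 87]
Insert 98: [30, 81, 95, 98, 87]
Insert 87: [30, 81, 87, 95, 98]

Sorted: [30, 81, 87, 95, 98]


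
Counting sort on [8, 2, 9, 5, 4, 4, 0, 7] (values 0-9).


Input: [8, 2, 9, 5, 4, 4, 0, 7]
Counts: [1, 0, 1, 0, 2, 1, 0, 1, 1, 1]

Sorted: [0, 2, 4, 4, 5, 7, 8, 9]


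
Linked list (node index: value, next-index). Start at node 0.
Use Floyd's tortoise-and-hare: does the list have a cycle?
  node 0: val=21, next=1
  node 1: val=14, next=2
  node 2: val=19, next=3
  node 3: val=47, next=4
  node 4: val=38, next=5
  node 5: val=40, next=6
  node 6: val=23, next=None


Floyd's tortoise (slow, +1) and hare (fast, +2):
  init: slow=0, fast=0
  step 1: slow=1, fast=2
  step 2: slow=2, fast=4
  step 3: slow=3, fast=6
  step 4: fast -> None, no cycle

Cycle: no


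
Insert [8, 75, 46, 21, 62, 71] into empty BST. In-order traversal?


Insert 8: root
Insert 75: R from 8
Insert 46: R from 8 -> L from 75
Insert 21: R from 8 -> L from 75 -> L from 46
Insert 62: R from 8 -> L from 75 -> R from 46
Insert 71: R from 8 -> L from 75 -> R from 46 -> R from 62

In-order: [8, 21, 46, 62, 71, 75]


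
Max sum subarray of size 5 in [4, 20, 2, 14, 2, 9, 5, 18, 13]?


[0:5]: 42
[1:6]: 47
[2:7]: 32
[3:8]: 48
[4:9]: 47

Max: 48 at [3:8]


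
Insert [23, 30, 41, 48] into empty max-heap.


Insert 23: [23]
Insert 30: [30, 23]
Insert 41: [41, 23, 30]
Insert 48: [48, 41, 30, 23]

Final heap: [48, 41, 30, 23]


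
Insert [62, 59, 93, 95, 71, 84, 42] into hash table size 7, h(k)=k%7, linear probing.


Insert 62: h=6 -> slot 6
Insert 59: h=3 -> slot 3
Insert 93: h=2 -> slot 2
Insert 95: h=4 -> slot 4
Insert 71: h=1 -> slot 1
Insert 84: h=0 -> slot 0
Insert 42: h=0, 5 probes -> slot 5

Table: [84, 71, 93, 59, 95, 42, 62]


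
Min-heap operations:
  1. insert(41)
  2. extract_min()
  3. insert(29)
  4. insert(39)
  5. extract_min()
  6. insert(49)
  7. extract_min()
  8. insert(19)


insert(41) -> [41]
extract_min()->41, []
insert(29) -> [29]
insert(39) -> [29, 39]
extract_min()->29, [39]
insert(49) -> [39, 49]
extract_min()->39, [49]
insert(19) -> [19, 49]

Final heap: [19, 49]


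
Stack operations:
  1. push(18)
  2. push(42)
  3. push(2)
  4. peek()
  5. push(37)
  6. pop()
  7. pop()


push(18) -> [18]
push(42) -> [18, 42]
push(2) -> [18, 42, 2]
peek()->2
push(37) -> [18, 42, 2, 37]
pop()->37, [18, 42, 2]
pop()->2, [18, 42]

Final stack: [18, 42]


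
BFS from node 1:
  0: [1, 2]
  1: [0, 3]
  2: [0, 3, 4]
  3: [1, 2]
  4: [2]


Visit 1, enqueue [0, 3]
Visit 0, enqueue [2]
Visit 3, enqueue []
Visit 2, enqueue [4]
Visit 4, enqueue []

BFS order: [1, 0, 3, 2, 4]


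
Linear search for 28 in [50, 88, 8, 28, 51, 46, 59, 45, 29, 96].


i=0: 50!=28
i=1: 88!=28
i=2: 8!=28
i=3: 28==28 found!

Found at 3, 4 comps


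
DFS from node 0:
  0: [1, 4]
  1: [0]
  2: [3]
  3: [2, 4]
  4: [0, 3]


Visit 0, push [4, 1]
Visit 1, push []
Visit 4, push [3]
Visit 3, push [2]
Visit 2, push []

DFS order: [0, 1, 4, 3, 2]


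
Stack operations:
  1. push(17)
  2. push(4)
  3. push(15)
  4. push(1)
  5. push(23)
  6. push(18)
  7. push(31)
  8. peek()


push(17) -> [17]
push(4) -> [17, 4]
push(15) -> [17, 4, 15]
push(1) -> [17, 4, 15, 1]
push(23) -> [17, 4, 15, 1, 23]
push(18) -> [17, 4, 15, 1, 23, 18]
push(31) -> [17, 4, 15, 1, 23, 18, 31]
peek()->31

Final stack: [17, 4, 15, 1, 23, 18, 31]


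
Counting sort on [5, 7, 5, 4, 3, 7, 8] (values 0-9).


Input: [5, 7, 5, 4, 3, 7, 8]
Counts: [0, 0, 0, 1, 1, 2, 0, 2, 1, 0]

Sorted: [3, 4, 5, 5, 7, 7, 8]


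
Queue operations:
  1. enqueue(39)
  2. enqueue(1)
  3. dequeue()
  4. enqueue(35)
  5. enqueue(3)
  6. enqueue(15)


enqueue(39) -> [39]
enqueue(1) -> [39, 1]
dequeue()->39, [1]
enqueue(35) -> [1, 35]
enqueue(3) -> [1, 35, 3]
enqueue(15) -> [1, 35, 3, 15]

Final queue: [1, 35, 3, 15]


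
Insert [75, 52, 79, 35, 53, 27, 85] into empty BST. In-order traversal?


Insert 75: root
Insert 52: L from 75
Insert 79: R from 75
Insert 35: L from 75 -> L from 52
Insert 53: L from 75 -> R from 52
Insert 27: L from 75 -> L from 52 -> L from 35
Insert 85: R from 75 -> R from 79

In-order: [27, 35, 52, 53, 75, 79, 85]


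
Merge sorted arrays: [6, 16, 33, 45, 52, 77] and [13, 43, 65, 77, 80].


Take 6 from A
Take 13 from B
Take 16 from A
Take 33 from A
Take 43 from B
Take 45 from A
Take 52 from A
Take 65 from B
Take 77 from A

Merged: [6, 13, 16, 33, 43, 45, 52, 65, 77, 77, 80]


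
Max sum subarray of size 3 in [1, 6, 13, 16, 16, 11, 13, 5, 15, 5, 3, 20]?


[0:3]: 20
[1:4]: 35
[2:5]: 45
[3:6]: 43
[4:7]: 40
[5:8]: 29
[6:9]: 33
[7:10]: 25
[8:11]: 23
[9:12]: 28

Max: 45 at [2:5]


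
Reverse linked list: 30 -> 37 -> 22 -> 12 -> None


Step 1: curr=30, set curr.next=prev(None) | reversed so far: 30
Step 2: curr=37, set curr.next=prev(30) | reversed so far: 37 -> 30
Step 3: curr=22, set curr.next=prev(37) | reversed so far: 22 -> 37 -> 30
Step 4: curr=12, set curr.next=prev(22) | reversed so far: 12 -> 22 -> 37 -> 30

12 -> 22 -> 37 -> 30 -> None


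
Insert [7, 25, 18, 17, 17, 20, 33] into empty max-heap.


Insert 7: [7]
Insert 25: [25, 7]
Insert 18: [25, 7, 18]
Insert 17: [25, 17, 18, 7]
Insert 17: [25, 17, 18, 7, 17]
Insert 20: [25, 17, 20, 7, 17, 18]
Insert 33: [33, 17, 25, 7, 17, 18, 20]

Final heap: [33, 17, 25, 7, 17, 18, 20]


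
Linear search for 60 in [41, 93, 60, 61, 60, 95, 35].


i=0: 41!=60
i=1: 93!=60
i=2: 60==60 found!

Found at 2, 3 comps


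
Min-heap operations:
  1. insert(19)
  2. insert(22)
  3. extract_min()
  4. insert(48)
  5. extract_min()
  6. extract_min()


insert(19) -> [19]
insert(22) -> [19, 22]
extract_min()->19, [22]
insert(48) -> [22, 48]
extract_min()->22, [48]
extract_min()->48, []

Final heap: []


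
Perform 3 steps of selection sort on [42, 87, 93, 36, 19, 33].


Initial: [42, 87, 93, 36, 19, 33]
Step 1: min=19 at 4
  Swap: [19, 87, 93, 36, 42, 33]
Step 2: min=33 at 5
  Swap: [19, 33, 93, 36, 42, 87]
Step 3: min=36 at 3
  Swap: [19, 33, 36, 93, 42, 87]

After 3 steps: [19, 33, 36, 93, 42, 87]


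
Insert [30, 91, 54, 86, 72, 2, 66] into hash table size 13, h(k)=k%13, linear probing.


Insert 30: h=4 -> slot 4
Insert 91: h=0 -> slot 0
Insert 54: h=2 -> slot 2
Insert 86: h=8 -> slot 8
Insert 72: h=7 -> slot 7
Insert 2: h=2, 1 probes -> slot 3
Insert 66: h=1 -> slot 1

Table: [91, 66, 54, 2, 30, None, None, 72, 86, None, None, None, None]


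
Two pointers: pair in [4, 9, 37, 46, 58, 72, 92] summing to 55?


lo=0(4)+hi=6(92)=96
lo=0(4)+hi=5(72)=76
lo=0(4)+hi=4(58)=62
lo=0(4)+hi=3(46)=50
lo=1(9)+hi=3(46)=55

Yes: 9+46=55


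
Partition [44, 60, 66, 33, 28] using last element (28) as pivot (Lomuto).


Pivot: 28
Place pivot at 0: [28, 60, 66, 33, 44]

Partitioned: [28, 60, 66, 33, 44]


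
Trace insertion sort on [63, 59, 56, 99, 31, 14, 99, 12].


Initial: [63, 59, 56, 99, 31, 14, 99, 12]
Insert 59: [59, 63, 56, 99, 31, 14, 99, 12]
Insert 56: [56, 59, 63, 99, 31, 14, 99, 12]
Insert 99: [56, 59, 63, 99, 31, 14, 99, 12]
Insert 31: [31, 56, 59, 63, 99, 14, 99, 12]
Insert 14: [14, 31, 56, 59, 63, 99, 99, 12]
Insert 99: [14, 31, 56, 59, 63, 99, 99, 12]
Insert 12: [12, 14, 31, 56, 59, 63, 99, 99]

Sorted: [12, 14, 31, 56, 59, 63, 99, 99]


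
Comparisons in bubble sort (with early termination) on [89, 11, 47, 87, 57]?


Algorithm: bubble sort (with early termination)
Input: [89, 11, 47, 87, 57]
Sorted: [11, 47, 57, 87, 89]

9


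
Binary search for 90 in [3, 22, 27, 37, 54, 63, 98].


Step 1: lo=0, hi=6, mid=3, val=37
Step 2: lo=4, hi=6, mid=5, val=63
Step 3: lo=6, hi=6, mid=6, val=98

Not found


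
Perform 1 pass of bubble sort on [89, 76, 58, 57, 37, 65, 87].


Initial: [89, 76, 58, 57, 37, 65, 87]
Pass 1: [76, 58, 57, 37, 65, 87, 89] (6 swaps)

After 1 pass: [76, 58, 57, 37, 65, 87, 89]


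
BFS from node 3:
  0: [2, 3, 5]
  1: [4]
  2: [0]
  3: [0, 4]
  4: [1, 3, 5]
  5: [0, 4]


Visit 3, enqueue [0, 4]
Visit 0, enqueue [2, 5]
Visit 4, enqueue [1]
Visit 2, enqueue []
Visit 5, enqueue []
Visit 1, enqueue []

BFS order: [3, 0, 4, 2, 5, 1]


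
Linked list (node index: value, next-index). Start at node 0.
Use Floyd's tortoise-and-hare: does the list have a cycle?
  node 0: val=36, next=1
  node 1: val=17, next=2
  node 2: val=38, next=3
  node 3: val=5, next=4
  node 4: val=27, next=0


Floyd's tortoise (slow, +1) and hare (fast, +2):
  init: slow=0, fast=0
  step 1: slow=1, fast=2
  step 2: slow=2, fast=4
  step 3: slow=3, fast=1
  step 4: slow=4, fast=3
  step 5: slow=0, fast=0
  slow == fast at node 0: cycle detected

Cycle: yes
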